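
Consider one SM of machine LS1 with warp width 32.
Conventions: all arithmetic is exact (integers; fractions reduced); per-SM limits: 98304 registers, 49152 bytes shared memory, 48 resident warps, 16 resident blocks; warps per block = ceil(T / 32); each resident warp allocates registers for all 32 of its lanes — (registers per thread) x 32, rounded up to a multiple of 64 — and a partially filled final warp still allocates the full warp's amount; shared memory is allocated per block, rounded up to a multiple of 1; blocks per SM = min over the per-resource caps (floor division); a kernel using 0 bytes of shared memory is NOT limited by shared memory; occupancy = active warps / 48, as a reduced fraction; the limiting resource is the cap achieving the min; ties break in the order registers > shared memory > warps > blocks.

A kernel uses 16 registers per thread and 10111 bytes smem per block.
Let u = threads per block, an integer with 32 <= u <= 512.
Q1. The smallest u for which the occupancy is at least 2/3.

Answer: u = 225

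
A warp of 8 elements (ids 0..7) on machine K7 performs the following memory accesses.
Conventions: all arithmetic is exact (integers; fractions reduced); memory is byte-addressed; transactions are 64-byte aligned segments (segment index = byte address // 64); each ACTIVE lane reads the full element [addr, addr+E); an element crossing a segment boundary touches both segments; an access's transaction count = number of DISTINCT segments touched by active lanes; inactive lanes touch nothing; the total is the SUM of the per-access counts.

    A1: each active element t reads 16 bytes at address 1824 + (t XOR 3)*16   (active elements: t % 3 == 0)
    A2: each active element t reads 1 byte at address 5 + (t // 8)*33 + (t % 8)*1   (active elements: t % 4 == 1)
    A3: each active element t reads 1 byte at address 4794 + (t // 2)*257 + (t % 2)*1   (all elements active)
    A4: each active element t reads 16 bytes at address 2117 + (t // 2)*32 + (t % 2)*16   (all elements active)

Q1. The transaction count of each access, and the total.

A1: 2 transactions
A2: 1 transaction
A3: 4 transactions
A4: 3 transactions

Answer: 2,1,4,3; total 10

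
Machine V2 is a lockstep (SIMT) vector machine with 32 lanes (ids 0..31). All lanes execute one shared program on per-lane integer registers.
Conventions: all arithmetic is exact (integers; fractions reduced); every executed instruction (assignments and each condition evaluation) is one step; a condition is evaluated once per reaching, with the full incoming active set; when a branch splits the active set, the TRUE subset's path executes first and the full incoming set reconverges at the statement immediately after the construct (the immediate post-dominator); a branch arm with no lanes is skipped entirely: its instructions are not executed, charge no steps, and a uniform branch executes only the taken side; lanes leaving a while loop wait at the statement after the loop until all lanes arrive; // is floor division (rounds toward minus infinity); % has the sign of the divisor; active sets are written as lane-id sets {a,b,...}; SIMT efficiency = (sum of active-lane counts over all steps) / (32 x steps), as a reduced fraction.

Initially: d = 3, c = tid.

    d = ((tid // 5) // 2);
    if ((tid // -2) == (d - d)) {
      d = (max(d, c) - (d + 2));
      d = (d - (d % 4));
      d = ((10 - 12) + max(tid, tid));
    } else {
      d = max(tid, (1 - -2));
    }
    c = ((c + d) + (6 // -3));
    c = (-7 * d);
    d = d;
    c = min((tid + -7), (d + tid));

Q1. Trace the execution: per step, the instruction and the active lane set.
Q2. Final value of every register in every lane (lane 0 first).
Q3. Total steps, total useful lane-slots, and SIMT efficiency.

step 0: d <- ((tid // 5) // 2)       {0,1,2,3,4,5,6,7,8,9,10,11,12,13,14,15,16,17,18,19,20,21,22,23,24,25,26,27,28,29,30,31}
step 1: eval ((tid // -2) == (d - d)) {0,1,2,3,4,5,6,7,8,9,10,11,12,13,14,15,16,17,18,19,20,21,22,23,24,25,26,27,28,29,30,31}
step 2: d <- (max(d, c) - (d + 2))   {0}
step 3: d <- (d - (d % 4))           {0}
step 4: d <- ((10 - 12) + max(tid, tid)) {0}
step 5: d <- max(tid, (1 - -2))      {1,2,3,4,5,6,7,8,9,10,11,12,13,14,15,16,17,18,19,20,21,22,23,24,25,26,27,28,29,30,31}
step 6: c <- ((c + d) + (6 // -3))   {0,1,2,3,4,5,6,7,8,9,10,11,12,13,14,15,16,17,18,19,20,21,22,23,24,25,26,27,28,29,30,31}
step 7: c <- (-7 * d)                {0,1,2,3,4,5,6,7,8,9,10,11,12,13,14,15,16,17,18,19,20,21,22,23,24,25,26,27,28,29,30,31}
step 8: d <- d                       {0,1,2,3,4,5,6,7,8,9,10,11,12,13,14,15,16,17,18,19,20,21,22,23,24,25,26,27,28,29,30,31}
step 9: c <- min((tid + -7), (d + tid)) {0,1,2,3,4,5,6,7,8,9,10,11,12,13,14,15,16,17,18,19,20,21,22,23,24,25,26,27,28,29,30,31}

Answer: 10 steps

d: -2,3,3,3,4,5,6,7,8,9,10,11,12,13,14,15,16,17,18,19,20,21,22,23,24,25,26,27,28,29,30,31
c: -7,-6,-5,-4,-3,-2,-1,0,1,2,3,4,5,6,7,8,9,10,11,12,13,14,15,16,17,18,19,20,21,22,23,24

steps = 10; useful = 226; efficiency = 226/320 = 113/160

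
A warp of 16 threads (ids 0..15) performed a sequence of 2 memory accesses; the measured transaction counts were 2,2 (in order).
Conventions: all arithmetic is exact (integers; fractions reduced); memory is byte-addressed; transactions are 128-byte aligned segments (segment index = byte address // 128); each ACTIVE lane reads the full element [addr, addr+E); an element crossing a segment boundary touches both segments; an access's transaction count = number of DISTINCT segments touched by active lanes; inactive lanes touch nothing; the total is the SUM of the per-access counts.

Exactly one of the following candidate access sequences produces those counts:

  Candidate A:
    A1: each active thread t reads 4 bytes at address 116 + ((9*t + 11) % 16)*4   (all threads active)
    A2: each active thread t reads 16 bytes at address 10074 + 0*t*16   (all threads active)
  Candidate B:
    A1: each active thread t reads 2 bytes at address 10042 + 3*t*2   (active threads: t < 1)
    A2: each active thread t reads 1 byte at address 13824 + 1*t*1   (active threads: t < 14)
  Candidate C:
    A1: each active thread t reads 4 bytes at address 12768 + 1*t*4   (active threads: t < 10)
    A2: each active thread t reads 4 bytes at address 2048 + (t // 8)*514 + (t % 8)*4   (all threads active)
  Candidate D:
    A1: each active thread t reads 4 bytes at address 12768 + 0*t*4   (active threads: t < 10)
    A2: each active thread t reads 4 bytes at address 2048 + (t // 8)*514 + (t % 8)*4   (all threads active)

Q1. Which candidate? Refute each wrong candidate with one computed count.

A: A2 gives 1 transaction, not 2
B: A1 gives 1 transaction, not 2
D: A1 gives 1 transaction, not 2
C: all counts match (2,2)

Answer: C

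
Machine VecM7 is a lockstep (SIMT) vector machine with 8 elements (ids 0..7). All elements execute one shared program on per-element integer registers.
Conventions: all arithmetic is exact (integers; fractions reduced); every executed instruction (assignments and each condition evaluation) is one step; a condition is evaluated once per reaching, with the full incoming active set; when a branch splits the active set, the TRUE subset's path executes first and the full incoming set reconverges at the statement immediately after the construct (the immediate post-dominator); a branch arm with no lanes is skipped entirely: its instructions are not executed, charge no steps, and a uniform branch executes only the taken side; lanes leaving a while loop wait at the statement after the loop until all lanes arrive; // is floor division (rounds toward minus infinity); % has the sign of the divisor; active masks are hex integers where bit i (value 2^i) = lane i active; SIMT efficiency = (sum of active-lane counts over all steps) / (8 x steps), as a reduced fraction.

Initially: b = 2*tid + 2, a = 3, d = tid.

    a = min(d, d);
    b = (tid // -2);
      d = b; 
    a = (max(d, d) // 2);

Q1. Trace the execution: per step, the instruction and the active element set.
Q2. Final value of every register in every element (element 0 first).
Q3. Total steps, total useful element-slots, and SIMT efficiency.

step 0: a <- min(d, d)               0xff
step 1: b <- (tid // -2)             0xff
step 2: d <- b                       0xff
step 3: a <- (max(d, d) // 2)        0xff

Answer: 4 steps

b: 0,-1,-1,-2,-2,-3,-3,-4
a: 0,-1,-1,-1,-1,-2,-2,-2
d: 0,-1,-1,-2,-2,-3,-3,-4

steps = 4; useful = 32; efficiency = 32/32 = 1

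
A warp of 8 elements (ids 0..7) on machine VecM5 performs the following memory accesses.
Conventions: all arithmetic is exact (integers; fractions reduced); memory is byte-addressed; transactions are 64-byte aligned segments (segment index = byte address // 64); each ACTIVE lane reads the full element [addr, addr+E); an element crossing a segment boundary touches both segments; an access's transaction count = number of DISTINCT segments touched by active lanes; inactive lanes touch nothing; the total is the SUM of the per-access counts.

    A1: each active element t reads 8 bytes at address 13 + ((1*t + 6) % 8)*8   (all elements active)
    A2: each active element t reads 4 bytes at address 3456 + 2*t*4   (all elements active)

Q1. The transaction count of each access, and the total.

A1: 2 transactions
A2: 1 transaction

Answer: 2,1; total 3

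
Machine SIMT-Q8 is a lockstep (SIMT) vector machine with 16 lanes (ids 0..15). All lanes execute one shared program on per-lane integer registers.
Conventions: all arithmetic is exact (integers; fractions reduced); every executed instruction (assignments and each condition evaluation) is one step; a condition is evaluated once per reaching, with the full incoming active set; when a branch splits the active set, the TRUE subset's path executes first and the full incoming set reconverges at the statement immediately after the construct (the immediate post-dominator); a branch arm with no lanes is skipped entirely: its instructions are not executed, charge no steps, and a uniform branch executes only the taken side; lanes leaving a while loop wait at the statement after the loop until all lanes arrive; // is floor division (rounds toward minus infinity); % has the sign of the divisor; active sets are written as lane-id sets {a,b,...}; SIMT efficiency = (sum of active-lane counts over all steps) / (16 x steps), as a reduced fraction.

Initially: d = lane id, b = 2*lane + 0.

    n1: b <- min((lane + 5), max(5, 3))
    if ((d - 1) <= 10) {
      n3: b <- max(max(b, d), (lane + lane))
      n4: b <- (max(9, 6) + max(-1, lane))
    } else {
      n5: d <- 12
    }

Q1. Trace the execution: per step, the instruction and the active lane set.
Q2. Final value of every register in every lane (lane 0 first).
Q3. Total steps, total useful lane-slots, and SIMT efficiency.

step 0: b <- min((lane + 5), max(5, 3)) {0,1,2,3,4,5,6,7,8,9,10,11,12,13,14,15}
step 1: eval ((d - 1) <= 10)         {0,1,2,3,4,5,6,7,8,9,10,11,12,13,14,15}
step 2: b <- max(max(b, d), (lane + lane)) {0,1,2,3,4,5,6,7,8,9,10,11}
step 3: b <- (max(9, 6) + max(-1, lane)) {0,1,2,3,4,5,6,7,8,9,10,11}
step 4: d <- 12                      {12,13,14,15}

Answer: 5 steps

d: 0,1,2,3,4,5,6,7,8,9,10,11,12,12,12,12
b: 9,10,11,12,13,14,15,16,17,18,19,20,5,5,5,5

steps = 5; useful = 60; efficiency = 60/80 = 3/4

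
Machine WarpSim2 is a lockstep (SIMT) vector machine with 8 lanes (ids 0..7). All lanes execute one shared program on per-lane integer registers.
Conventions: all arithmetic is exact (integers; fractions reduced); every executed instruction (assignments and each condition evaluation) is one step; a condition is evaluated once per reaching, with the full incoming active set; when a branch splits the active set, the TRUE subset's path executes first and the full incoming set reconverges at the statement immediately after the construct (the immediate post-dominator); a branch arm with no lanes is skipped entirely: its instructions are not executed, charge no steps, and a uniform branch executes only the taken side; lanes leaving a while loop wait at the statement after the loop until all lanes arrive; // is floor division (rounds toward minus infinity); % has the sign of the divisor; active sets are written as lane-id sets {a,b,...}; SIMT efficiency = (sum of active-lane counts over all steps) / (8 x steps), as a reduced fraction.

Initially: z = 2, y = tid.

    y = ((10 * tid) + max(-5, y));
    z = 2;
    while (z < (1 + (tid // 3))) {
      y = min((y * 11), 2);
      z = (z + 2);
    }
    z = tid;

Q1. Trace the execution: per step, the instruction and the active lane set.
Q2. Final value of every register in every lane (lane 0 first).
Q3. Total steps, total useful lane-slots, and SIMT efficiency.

step 0: y <- ((10 * tid) + max(-5, y)) {0,1,2,3,4,5,6,7}
step 1: z <- 2                       {0,1,2,3,4,5,6,7}
step 2: eval (z < (1 + (tid // 3)))  {0,1,2,3,4,5,6,7}
step 3: y <- min((y * 11), 2)        {6,7}
step 4: z <- (z + 2)                 {6,7}
step 5: eval (z < (1 + (tid // 3)))  {6,7}
step 6: z <- tid                     {0,1,2,3,4,5,6,7}

Answer: 7 steps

z: 0,1,2,3,4,5,6,7
y: 0,11,22,33,44,55,2,2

steps = 7; useful = 38; efficiency = 38/56 = 19/28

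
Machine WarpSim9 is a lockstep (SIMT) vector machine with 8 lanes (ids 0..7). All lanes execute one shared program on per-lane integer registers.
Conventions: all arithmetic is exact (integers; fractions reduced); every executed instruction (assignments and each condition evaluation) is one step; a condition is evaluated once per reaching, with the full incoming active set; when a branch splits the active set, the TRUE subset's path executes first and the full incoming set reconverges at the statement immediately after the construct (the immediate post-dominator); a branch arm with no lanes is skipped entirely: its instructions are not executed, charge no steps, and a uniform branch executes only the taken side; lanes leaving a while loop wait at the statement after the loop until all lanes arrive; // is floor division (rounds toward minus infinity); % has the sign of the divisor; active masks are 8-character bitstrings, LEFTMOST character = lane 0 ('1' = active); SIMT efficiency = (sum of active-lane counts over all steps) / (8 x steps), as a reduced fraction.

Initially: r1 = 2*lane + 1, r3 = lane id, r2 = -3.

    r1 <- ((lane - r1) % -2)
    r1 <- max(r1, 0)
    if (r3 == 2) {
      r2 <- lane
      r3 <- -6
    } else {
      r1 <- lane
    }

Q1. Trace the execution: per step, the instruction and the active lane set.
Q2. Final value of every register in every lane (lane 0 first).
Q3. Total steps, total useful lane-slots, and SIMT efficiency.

step 0: r1 <- ((lane - r1) % -2)     11111111
step 1: r1 <- max(r1, 0)             11111111
step 2: eval (r3 == 2)               11111111
step 3: r2 <- lane                   00100000
step 4: r3 <- -6                     00100000
step 5: r1 <- lane                   11011111

Answer: 6 steps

r1: 0,1,0,3,4,5,6,7
r3: 0,1,-6,3,4,5,6,7
r2: -3,-3,2,-3,-3,-3,-3,-3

steps = 6; useful = 33; efficiency = 33/48 = 11/16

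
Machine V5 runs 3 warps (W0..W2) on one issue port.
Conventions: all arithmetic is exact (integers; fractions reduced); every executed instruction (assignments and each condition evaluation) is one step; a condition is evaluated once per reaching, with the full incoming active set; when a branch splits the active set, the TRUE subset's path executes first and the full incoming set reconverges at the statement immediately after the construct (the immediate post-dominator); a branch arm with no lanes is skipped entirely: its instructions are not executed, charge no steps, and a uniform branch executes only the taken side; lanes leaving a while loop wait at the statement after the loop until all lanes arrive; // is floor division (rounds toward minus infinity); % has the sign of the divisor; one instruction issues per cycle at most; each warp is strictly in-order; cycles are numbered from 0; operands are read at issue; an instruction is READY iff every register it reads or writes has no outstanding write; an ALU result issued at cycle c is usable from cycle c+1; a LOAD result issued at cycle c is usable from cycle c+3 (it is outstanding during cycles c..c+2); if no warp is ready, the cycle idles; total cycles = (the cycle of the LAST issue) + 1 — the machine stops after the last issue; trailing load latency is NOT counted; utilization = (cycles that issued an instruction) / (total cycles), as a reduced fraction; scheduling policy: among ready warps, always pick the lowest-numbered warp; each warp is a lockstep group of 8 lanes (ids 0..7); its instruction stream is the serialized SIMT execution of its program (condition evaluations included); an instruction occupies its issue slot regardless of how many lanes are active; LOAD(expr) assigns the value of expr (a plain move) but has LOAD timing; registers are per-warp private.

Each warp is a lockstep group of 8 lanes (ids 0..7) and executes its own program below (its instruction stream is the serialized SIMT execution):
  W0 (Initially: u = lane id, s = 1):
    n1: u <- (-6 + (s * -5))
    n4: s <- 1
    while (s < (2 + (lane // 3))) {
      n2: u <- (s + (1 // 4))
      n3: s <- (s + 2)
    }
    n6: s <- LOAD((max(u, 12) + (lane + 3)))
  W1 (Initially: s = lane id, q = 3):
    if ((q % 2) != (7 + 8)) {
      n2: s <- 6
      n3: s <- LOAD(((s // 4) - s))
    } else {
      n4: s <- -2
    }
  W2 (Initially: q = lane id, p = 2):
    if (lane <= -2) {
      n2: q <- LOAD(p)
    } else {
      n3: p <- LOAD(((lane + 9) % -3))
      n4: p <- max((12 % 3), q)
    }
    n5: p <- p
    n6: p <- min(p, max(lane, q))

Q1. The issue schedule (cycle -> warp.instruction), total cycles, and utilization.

cycle 0: W0.I0
cycle 1: W0.I1
cycle 2: W0.I2
cycle 3: W0.I3
cycle 4: W0.I4
cycle 5: W0.I5
cycle 6: W0.I6
cycle 7: W0.I7
cycle 8: W0.I8
cycle 9: W0.I9
cycle 10: W1.I0
cycle 11: W1.I1
cycle 12: W1.I2
cycle 13: W2.I0
cycle 14: W2.I1
cycle 15: idle
cycle 16: idle
cycle 17: W2.I2
cycle 18: W2.I3
cycle 19: W2.I4

Answer: 20 cycles, utilization 9/10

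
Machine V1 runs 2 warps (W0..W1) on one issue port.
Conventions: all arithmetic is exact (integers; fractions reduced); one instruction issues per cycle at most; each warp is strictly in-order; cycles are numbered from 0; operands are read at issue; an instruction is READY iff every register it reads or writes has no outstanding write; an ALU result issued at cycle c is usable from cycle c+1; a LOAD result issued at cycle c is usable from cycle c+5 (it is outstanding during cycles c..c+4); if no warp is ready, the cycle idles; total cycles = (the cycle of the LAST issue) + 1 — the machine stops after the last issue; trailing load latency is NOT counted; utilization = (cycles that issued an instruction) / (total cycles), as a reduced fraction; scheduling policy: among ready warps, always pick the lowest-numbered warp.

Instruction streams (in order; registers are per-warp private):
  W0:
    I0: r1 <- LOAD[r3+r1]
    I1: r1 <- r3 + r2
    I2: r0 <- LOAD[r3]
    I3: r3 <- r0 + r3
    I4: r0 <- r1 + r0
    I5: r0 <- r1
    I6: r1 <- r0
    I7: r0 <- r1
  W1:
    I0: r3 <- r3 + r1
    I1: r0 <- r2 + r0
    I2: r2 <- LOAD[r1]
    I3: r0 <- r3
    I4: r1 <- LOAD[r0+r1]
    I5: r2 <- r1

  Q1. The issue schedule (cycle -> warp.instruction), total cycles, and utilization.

cycle 0: W0.I0
cycle 1: W1.I0
cycle 2: W1.I1
cycle 3: W1.I2
cycle 4: W1.I3
cycle 5: W0.I1
cycle 6: W0.I2
cycle 7: W1.I4
cycle 8: idle
cycle 9: idle
cycle 10: idle
cycle 11: W0.I3
cycle 12: W0.I4
cycle 13: W0.I5
cycle 14: W0.I6
cycle 15: W0.I7
cycle 16: W1.I5

Answer: 17 cycles, utilization 14/17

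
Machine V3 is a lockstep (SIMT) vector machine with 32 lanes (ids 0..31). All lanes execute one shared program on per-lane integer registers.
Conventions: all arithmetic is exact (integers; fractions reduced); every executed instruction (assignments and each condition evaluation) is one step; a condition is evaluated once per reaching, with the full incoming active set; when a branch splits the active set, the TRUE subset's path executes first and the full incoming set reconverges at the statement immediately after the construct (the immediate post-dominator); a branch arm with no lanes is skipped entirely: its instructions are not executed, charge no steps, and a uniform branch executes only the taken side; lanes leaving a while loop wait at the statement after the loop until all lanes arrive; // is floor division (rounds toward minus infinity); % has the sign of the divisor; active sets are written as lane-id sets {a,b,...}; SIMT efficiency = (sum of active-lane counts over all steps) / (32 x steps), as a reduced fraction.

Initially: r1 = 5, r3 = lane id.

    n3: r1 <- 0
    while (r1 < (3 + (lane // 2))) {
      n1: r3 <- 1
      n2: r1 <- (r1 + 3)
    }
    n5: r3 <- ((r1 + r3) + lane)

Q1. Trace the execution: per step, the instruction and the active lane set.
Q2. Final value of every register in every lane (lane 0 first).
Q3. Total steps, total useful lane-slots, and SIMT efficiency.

step 0: r1 <- 0                      {0,1,2,3,4,5,6,7,8,9,10,11,12,13,14,15,16,17,18,19,20,21,22,23,24,25,26,27,28,29,30,31}
step 1: eval (r1 < (3 + (lane // 2))) {0,1,2,3,4,5,6,7,8,9,10,11,12,13,14,15,16,17,18,19,20,21,22,23,24,25,26,27,28,29,30,31}
step 2: r3 <- 1                      {0,1,2,3,4,5,6,7,8,9,10,11,12,13,14,15,16,17,18,19,20,21,22,23,24,25,26,27,28,29,30,31}
step 3: r1 <- (r1 + 3)               {0,1,2,3,4,5,6,7,8,9,10,11,12,13,14,15,16,17,18,19,20,21,22,23,24,25,26,27,28,29,30,31}
step 4: eval (r1 < (3 + (lane // 2))) {0,1,2,3,4,5,6,7,8,9,10,11,12,13,14,15,16,17,18,19,20,21,22,23,24,25,26,27,28,29,30,31}
step 5: r3 <- 1                      {2,3,4,5,6,7,8,9,10,11,12,13,14,15,16,17,18,19,20,21,22,23,24,25,26,27,28,29,30,31}
step 6: r1 <- (r1 + 3)               {2,3,4,5,6,7,8,9,10,11,12,13,14,15,16,17,18,19,20,21,22,23,24,25,26,27,28,29,30,31}
step 7: eval (r1 < (3 + (lane // 2))) {2,3,4,5,6,7,8,9,10,11,12,13,14,15,16,17,18,19,20,21,22,23,24,25,26,27,28,29,30,31}
step 8: r3 <- 1                      {8,9,10,11,12,13,14,15,16,17,18,19,20,21,22,23,24,25,26,27,28,29,30,31}
step 9: r1 <- (r1 + 3)               {8,9,10,11,12,13,14,15,16,17,18,19,20,21,22,23,24,25,26,27,28,29,30,31}
step 10: eval (r1 < (3 + (lane // 2))) {8,9,10,11,12,13,14,15,16,17,18,19,20,21,22,23,24,25,26,27,28,29,30,31}
step 11: r3 <- 1                      {14,15,16,17,18,19,20,21,22,23,24,25,26,27,28,29,30,31}
step 12: r1 <- (r1 + 3)               {14,15,16,17,18,19,20,21,22,23,24,25,26,27,28,29,30,31}
step 13: eval (r1 < (3 + (lane // 2))) {14,15,16,17,18,19,20,21,22,23,24,25,26,27,28,29,30,31}
step 14: r3 <- 1                      {20,21,22,23,24,25,26,27,28,29,30,31}
step 15: r1 <- (r1 + 3)               {20,21,22,23,24,25,26,27,28,29,30,31}
step 16: eval (r1 < (3 + (lane // 2))) {20,21,22,23,24,25,26,27,28,29,30,31}
step 17: r3 <- 1                      {26,27,28,29,30,31}
step 18: r1 <- (r1 + 3)               {26,27,28,29,30,31}
step 19: eval (r1 < (3 + (lane // 2))) {26,27,28,29,30,31}
step 20: r3 <- ((r1 + r3) + lane)     {0,1,2,3,4,5,6,7,8,9,10,11,12,13,14,15,16,17,18,19,20,21,22,23,24,25,26,27,28,29,30,31}

Answer: 21 steps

r1: 3,3,6,6,6,6,6,6,9,9,9,9,9,9,12,12,12,12,12,12,15,15,15,15,15,15,18,18,18,18,18,18
r3: 4,5,9,10,11,12,13,14,18,19,20,21,22,23,27,28,29,30,31,32,36,37,38,39,40,41,45,46,47,48,49,50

steps = 21; useful = 462; efficiency = 462/672 = 11/16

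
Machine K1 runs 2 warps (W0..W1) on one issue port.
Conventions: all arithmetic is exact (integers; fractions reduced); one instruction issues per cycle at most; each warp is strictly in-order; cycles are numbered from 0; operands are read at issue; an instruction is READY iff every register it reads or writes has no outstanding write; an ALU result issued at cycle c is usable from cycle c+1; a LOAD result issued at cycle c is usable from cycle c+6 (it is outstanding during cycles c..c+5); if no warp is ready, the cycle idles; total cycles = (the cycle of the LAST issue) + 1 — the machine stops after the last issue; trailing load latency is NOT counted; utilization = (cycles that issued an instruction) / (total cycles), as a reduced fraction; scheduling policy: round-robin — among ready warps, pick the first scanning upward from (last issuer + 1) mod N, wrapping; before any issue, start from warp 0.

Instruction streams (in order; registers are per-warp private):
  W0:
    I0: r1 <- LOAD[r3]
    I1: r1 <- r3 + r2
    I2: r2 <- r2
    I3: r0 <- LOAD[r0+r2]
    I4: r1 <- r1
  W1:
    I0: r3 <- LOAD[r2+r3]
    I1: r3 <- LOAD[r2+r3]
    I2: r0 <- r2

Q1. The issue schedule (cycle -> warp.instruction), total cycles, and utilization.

cycle 0: W0.I0
cycle 1: W1.I0
cycle 2: idle
cycle 3: idle
cycle 4: idle
cycle 5: idle
cycle 6: W0.I1
cycle 7: W1.I1
cycle 8: W0.I2
cycle 9: W1.I2
cycle 10: W0.I3
cycle 11: W0.I4

Answer: 12 cycles, utilization 2/3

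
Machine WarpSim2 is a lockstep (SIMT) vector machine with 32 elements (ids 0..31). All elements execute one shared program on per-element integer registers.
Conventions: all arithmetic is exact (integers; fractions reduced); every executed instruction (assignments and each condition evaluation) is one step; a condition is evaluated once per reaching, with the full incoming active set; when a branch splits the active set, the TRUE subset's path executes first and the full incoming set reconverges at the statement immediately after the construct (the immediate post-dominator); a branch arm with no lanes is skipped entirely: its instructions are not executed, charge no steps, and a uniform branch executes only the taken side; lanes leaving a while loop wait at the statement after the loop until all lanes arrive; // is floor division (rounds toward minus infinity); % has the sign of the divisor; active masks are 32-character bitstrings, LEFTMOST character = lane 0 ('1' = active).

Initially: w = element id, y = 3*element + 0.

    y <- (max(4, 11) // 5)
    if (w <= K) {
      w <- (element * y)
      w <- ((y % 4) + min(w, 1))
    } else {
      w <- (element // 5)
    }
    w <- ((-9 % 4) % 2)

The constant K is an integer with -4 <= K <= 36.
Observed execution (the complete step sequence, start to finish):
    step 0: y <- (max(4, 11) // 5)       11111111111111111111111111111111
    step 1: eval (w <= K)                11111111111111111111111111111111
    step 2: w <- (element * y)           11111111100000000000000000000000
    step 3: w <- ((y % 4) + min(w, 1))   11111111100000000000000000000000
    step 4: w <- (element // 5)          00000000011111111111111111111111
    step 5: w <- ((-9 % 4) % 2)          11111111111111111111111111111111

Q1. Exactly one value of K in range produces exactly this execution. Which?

Answer: K = 8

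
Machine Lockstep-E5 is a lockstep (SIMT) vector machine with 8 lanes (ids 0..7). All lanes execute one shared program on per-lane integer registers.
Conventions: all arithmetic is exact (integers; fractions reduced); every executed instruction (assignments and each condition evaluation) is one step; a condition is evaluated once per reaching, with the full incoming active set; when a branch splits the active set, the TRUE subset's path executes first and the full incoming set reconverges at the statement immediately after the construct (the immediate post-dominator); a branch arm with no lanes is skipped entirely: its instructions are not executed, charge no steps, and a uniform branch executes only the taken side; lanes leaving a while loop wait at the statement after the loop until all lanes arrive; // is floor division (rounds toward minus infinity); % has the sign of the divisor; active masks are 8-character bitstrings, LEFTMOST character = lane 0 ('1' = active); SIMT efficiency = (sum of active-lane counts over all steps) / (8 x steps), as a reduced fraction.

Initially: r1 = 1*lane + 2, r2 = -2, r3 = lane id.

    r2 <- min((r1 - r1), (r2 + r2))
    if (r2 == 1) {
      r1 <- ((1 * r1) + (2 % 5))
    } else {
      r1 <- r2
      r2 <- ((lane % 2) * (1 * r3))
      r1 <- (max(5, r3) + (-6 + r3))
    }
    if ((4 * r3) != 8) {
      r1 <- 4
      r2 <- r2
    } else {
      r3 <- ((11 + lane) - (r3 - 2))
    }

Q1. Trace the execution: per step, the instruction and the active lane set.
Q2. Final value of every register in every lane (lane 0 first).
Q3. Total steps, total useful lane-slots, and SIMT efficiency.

step 0: r2 <- min((r1 - r1), (r2 + r2)) 11111111
step 1: eval (r2 == 1)               11111111
step 2: r1 <- r2                     11111111
step 3: r2 <- ((lane % 2) * (1 * r3)) 11111111
step 4: r1 <- (max(5, r3) + (-6 + r3)) 11111111
step 5: eval ((4 * r3) != 8)         11111111
step 6: r1 <- 4                      11011111
step 7: r2 <- r2                     11011111
step 8: r3 <- ((11 + lane) - (r3 - 2)) 00100000

Answer: 9 steps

r1: 4,4,1,4,4,4,4,4
r2: 0,1,0,3,0,5,0,7
r3: 0,1,13,3,4,5,6,7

steps = 9; useful = 63; efficiency = 63/72 = 7/8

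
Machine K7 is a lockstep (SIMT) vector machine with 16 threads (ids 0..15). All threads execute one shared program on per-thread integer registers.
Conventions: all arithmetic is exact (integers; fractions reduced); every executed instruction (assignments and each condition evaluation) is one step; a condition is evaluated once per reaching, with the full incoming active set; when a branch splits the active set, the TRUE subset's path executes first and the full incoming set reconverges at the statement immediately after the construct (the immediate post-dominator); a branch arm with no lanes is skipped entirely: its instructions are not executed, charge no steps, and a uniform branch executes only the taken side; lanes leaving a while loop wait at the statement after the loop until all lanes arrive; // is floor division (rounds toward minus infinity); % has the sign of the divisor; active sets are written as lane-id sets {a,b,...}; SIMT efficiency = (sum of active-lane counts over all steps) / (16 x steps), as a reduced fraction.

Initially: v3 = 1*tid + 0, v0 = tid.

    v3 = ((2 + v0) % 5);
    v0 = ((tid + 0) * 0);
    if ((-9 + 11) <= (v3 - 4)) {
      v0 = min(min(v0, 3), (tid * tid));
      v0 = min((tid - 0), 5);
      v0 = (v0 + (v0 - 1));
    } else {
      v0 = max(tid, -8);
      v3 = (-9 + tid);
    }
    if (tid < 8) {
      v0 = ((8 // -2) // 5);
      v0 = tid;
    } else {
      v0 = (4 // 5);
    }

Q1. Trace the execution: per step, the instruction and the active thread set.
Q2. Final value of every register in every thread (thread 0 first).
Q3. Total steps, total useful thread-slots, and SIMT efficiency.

step 0: v3 <- ((2 + v0) % 5)         {0,1,2,3,4,5,6,7,8,9,10,11,12,13,14,15}
step 1: v0 <- ((tid + 0) * 0)        {0,1,2,3,4,5,6,7,8,9,10,11,12,13,14,15}
step 2: eval ((-9 + 11) <= (v3 - 4)) {0,1,2,3,4,5,6,7,8,9,10,11,12,13,14,15}
step 3: v0 <- max(tid, -8)           {0,1,2,3,4,5,6,7,8,9,10,11,12,13,14,15}
step 4: v3 <- (-9 + tid)             {0,1,2,3,4,5,6,7,8,9,10,11,12,13,14,15}
step 5: eval (tid < 8)               {0,1,2,3,4,5,6,7,8,9,10,11,12,13,14,15}
step 6: v0 <- ((8 // -2) // 5)       {0,1,2,3,4,5,6,7}
step 7: v0 <- tid                    {0,1,2,3,4,5,6,7}
step 8: v0 <- (4 // 5)               {8,9,10,11,12,13,14,15}

Answer: 9 steps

v3: -9,-8,-7,-6,-5,-4,-3,-2,-1,0,1,2,3,4,5,6
v0: 0,1,2,3,4,5,6,7,0,0,0,0,0,0,0,0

steps = 9; useful = 120; efficiency = 120/144 = 5/6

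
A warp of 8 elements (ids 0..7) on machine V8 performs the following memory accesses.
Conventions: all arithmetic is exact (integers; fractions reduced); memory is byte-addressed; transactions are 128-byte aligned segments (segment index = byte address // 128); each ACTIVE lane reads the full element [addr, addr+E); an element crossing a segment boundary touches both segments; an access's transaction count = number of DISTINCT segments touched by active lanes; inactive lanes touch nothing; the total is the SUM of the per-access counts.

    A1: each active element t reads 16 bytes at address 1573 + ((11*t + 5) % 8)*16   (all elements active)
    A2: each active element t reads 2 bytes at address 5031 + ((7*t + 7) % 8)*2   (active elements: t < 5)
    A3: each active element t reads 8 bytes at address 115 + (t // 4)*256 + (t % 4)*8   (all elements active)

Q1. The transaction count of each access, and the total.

A1: 2 transactions
A2: 1 transaction
A3: 4 transactions

Answer: 2,1,4; total 7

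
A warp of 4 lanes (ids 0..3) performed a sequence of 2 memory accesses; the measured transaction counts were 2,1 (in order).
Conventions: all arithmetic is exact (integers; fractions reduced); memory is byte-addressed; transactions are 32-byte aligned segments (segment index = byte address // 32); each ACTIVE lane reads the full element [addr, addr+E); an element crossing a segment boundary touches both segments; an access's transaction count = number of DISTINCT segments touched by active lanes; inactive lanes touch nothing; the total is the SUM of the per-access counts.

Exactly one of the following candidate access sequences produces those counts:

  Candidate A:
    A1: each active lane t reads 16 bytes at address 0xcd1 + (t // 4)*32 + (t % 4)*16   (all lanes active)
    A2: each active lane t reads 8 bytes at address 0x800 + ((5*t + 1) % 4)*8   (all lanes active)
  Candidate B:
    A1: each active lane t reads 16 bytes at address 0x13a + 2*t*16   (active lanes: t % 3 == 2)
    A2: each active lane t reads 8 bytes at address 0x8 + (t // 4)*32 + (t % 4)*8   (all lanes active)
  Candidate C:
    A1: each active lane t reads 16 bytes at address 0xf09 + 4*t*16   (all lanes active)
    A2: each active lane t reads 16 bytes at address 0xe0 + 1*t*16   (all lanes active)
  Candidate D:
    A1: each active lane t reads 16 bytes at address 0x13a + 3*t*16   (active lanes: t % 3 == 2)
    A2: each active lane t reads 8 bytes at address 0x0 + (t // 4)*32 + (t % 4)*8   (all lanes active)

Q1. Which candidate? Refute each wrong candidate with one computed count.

A: A1 gives 3 transactions, not 2
B: A2 gives 2 transactions, not 1
C: A1 gives 4 transactions, not 2
D: all counts match (2,1)

Answer: D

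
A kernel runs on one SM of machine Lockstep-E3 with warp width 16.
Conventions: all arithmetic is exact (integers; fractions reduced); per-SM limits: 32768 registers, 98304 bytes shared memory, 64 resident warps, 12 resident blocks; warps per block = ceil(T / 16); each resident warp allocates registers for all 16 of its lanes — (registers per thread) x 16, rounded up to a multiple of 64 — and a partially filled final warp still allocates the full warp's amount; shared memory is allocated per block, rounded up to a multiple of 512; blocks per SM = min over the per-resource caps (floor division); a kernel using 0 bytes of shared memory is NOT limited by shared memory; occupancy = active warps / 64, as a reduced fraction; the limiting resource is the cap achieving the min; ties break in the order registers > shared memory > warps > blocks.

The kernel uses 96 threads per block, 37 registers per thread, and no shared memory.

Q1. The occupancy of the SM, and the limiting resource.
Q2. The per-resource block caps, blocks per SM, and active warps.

Answer: occupancy 3/4, limited by registers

registers: 8 blocks
shared memory: no limit (kernel uses none)
warps: 10 blocks
blocks: 12 blocks

Answer: 8 blocks, 48 active warps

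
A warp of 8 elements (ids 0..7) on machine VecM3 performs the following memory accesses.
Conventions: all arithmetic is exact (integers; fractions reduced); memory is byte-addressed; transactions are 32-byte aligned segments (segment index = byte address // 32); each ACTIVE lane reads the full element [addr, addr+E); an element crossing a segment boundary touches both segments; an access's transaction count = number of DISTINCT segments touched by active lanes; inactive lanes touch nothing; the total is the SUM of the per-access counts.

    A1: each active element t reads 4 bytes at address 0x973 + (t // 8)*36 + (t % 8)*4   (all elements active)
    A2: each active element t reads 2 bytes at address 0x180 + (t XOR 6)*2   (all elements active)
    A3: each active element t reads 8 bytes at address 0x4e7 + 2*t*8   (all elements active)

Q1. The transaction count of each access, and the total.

A1: 2 transactions
A2: 1 transaction
A3: 4 transactions

Answer: 2,1,4; total 7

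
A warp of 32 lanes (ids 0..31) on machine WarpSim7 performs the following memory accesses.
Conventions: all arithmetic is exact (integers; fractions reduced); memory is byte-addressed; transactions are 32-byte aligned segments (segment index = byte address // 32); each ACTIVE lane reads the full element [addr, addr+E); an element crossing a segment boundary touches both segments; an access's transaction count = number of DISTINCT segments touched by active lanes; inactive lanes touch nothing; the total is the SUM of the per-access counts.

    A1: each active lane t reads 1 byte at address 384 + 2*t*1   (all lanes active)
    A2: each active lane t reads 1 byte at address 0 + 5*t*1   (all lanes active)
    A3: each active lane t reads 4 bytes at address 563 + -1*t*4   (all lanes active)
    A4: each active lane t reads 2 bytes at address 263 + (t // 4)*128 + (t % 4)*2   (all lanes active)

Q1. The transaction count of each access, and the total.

A1: 2 transactions
A2: 5 transactions
A3: 5 transactions
A4: 8 transactions

Answer: 2,5,5,8; total 20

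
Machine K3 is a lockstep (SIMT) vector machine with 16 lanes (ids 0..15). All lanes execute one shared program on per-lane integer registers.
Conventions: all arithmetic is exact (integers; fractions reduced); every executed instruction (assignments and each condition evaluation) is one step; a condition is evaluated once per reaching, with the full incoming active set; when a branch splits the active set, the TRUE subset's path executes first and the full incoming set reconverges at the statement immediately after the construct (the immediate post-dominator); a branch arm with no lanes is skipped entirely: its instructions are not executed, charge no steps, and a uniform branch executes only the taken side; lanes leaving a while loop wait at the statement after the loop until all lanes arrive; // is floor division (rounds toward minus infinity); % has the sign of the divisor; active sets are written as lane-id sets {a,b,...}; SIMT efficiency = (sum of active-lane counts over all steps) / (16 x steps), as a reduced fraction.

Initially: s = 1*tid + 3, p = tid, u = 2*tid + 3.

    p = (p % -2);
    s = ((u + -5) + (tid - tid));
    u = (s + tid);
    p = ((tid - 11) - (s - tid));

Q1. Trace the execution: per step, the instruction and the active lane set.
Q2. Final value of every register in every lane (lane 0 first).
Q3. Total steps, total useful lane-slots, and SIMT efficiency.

step 0: p <- (p % -2)                {0,1,2,3,4,5,6,7,8,9,10,11,12,13,14,15}
step 1: s <- ((u + -5) + (tid - tid)) {0,1,2,3,4,5,6,7,8,9,10,11,12,13,14,15}
step 2: u <- (s + tid)               {0,1,2,3,4,5,6,7,8,9,10,11,12,13,14,15}
step 3: p <- ((tid - 11) - (s - tid)) {0,1,2,3,4,5,6,7,8,9,10,11,12,13,14,15}

Answer: 4 steps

s: -2,0,2,4,6,8,10,12,14,16,18,20,22,24,26,28
p: -9,-9,-9,-9,-9,-9,-9,-9,-9,-9,-9,-9,-9,-9,-9,-9
u: -2,1,4,7,10,13,16,19,22,25,28,31,34,37,40,43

steps = 4; useful = 64; efficiency = 64/64 = 1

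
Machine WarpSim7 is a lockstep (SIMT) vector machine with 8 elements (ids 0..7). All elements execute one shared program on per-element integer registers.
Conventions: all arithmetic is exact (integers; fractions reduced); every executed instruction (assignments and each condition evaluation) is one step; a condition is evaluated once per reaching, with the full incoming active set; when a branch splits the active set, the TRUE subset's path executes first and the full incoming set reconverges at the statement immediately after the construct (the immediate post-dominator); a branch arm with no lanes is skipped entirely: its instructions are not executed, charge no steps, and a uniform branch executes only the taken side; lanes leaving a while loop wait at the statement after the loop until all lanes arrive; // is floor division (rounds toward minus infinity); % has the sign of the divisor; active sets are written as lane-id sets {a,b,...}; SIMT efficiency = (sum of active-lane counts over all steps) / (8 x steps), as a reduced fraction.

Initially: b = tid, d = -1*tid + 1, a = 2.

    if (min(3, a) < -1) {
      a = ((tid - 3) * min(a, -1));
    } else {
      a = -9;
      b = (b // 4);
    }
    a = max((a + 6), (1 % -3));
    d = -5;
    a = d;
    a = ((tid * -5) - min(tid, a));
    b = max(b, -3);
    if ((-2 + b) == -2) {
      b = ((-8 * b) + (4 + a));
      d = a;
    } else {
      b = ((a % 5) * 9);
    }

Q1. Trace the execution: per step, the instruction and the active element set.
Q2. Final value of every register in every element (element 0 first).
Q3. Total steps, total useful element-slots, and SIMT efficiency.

step 0: eval (min(3, a) < -1)        {0,1,2,3,4,5,6,7}
step 1: a <- -9                      {0,1,2,3,4,5,6,7}
step 2: b <- (b // 4)                {0,1,2,3,4,5,6,7}
step 3: a <- max((a + 6), (1 % -3))  {0,1,2,3,4,5,6,7}
step 4: d <- -5                      {0,1,2,3,4,5,6,7}
step 5: a <- d                       {0,1,2,3,4,5,6,7}
step 6: a <- ((tid * -5) - min(tid, a)) {0,1,2,3,4,5,6,7}
step 7: b <- max(b, -3)              {0,1,2,3,4,5,6,7}
step 8: eval ((-2 + b) == -2)        {0,1,2,3,4,5,6,7}
step 9: b <- ((-8 * b) + (4 + a))    {0,1,2,3}
step 10: d <- a                       {0,1,2,3}
step 11: b <- ((a % 5) * 9)           {4,5,6,7}

Answer: 12 steps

b: 9,4,-1,-6,0,0,0,0
d: 5,0,-5,-10,-5,-5,-5,-5
a: 5,0,-5,-10,-15,-20,-25,-30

steps = 12; useful = 84; efficiency = 84/96 = 7/8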